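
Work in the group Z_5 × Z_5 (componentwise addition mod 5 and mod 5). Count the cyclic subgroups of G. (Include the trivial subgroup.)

Group the elements of G by the cyclic subgroup they generate; each cyclic subgroup of order d accounts for φ(d) elements.
Cyclic subgroups by order — order 1: 1; order 5: 6.
Total: 7.

7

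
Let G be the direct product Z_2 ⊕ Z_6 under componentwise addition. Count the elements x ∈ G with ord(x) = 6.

6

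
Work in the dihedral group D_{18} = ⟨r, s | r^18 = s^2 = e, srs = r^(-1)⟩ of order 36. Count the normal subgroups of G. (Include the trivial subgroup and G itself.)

G has 45 subgroups. Checking conjugation-invariance by order — order 1: 1/1 normal; order 2: 1/19 normal; order 3: 1/1 normal; order 4: 0/9 normal; order 6: 1/7 normal; order 9: 1/1 normal; order 12: 0/3 normal; order 18: 3/3 normal; order 36: 1/1 normal.
Total normal subgroups: 9.

9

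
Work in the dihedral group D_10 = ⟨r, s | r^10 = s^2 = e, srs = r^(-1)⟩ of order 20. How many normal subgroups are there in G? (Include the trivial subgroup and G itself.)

G has 22 subgroups. Checking conjugation-invariance by order — order 1: 1/1 normal; order 2: 1/11 normal; order 4: 0/5 normal; order 5: 1/1 normal; order 10: 3/3 normal; order 20: 1/1 normal.
Total normal subgroups: 7.

7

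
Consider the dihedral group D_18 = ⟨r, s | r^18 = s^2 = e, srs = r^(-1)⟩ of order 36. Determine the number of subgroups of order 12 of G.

3

|G| = 36 and 12 | 36, so subgroups of order 12 are possible by Lagrange.
The subgroups of order 12 are: {e, r^3, r^6, r^9, r^12, r^15, rs, r^4s, r^7s, r^10s, r^13s, r^16s}; {e, r^3, r^6, r^9, r^12, r^15, r^2s, r^5s, r^8s, r^11s, r^14s, r^17s}; {e, r^3, r^6, r^9, r^12, r^15, s, r^3s, r^6s, r^9s, r^12s, r^15s}.
So G has 3 subgroups of order 12.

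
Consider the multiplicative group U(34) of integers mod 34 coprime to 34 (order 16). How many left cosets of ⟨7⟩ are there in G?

1

|⟨7⟩| = 16 and |G| = 16.
By Lagrange, [G : H] = |G|/|H| = 16/16 = 1.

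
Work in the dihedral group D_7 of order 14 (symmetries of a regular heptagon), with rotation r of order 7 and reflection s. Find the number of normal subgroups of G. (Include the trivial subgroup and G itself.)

3

G has 10 subgroups. Checking conjugation-invariance by order — order 1: 1/1 normal; order 2: 0/7 normal; order 7: 1/1 normal; order 14: 1/1 normal.
Total normal subgroups: 3.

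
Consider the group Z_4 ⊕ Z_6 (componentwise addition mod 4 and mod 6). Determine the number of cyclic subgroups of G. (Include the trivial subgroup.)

A cyclic subgroup of order d is generated by each of its φ(d) elements of order d, so the cyclic subgroups of order d number (#elements of order d)/φ(d).
Cyclic subgroups by order — order 1: 1; order 2: 3; order 3: 1; order 4: 2; order 6: 3; order 12: 2.
Total: 12.

12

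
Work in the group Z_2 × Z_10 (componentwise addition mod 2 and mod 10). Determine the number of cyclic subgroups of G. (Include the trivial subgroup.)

8

Group the elements of G by the cyclic subgroup they generate; each cyclic subgroup of order d accounts for φ(d) elements.
Cyclic subgroups by order — order 1: 1; order 2: 3; order 5: 1; order 10: 3.
Total: 8.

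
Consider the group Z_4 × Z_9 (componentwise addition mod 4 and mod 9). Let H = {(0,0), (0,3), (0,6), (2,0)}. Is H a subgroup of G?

No

Closure fails: (0,3) + (2,0) = (2,3) ∉ H. So H is not a subgroup.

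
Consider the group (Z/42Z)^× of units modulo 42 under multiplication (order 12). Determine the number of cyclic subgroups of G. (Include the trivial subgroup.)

8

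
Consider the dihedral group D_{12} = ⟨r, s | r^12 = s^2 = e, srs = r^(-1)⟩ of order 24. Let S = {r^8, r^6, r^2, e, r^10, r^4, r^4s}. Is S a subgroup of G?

|S| = 7 does not divide |G| = 24, so by Lagrange S is not a subgroup.

No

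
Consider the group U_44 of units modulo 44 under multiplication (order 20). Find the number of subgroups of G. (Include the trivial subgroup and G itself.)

10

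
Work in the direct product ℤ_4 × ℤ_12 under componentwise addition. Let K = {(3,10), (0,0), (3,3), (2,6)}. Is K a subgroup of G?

(3,3) ∈ K but its inverse (1,9) ∉ K, so K is not a subgroup.

No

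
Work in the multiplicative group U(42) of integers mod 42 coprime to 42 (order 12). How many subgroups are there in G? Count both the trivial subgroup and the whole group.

10

|G| = 12, so by Lagrange every subgroup order divides 12. Divisors: 1, 2, 3, 4, 6, 12.
Subgroups by order — order 1: 1; order 2: 3; order 3: 1; order 4: 1; order 6: 3; order 12: 1.
Total: 1 + 3 + 1 + 1 + 3 + 1 = 10.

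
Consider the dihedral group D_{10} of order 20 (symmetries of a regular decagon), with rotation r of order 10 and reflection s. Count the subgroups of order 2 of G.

|G| = 20 and 2 | 20, so subgroups of order 2 are possible by Lagrange.
The subgroups of order 2 are: {e, r^2s}; {e, r^3s}; {e, r^4s}; {e, r^5}; … (11 in all).
So G has 11 subgroups of order 2.

11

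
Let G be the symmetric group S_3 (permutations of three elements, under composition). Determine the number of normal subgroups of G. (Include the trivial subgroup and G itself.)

G has 6 subgroups. Checking conjugation-invariance by order — order 1: 1/1 normal; order 2: 0/3 normal; order 3: 1/1 normal; order 6: 1/1 normal.
Total normal subgroups: 3.

3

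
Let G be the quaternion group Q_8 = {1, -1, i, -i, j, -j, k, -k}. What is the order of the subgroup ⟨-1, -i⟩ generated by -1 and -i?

|⟨-1⟩| = 2 and |⟨-i⟩| = 4, so |H| is a multiple of lcm(2, 4) = 4 and divides |G| = 8.
Closing under the operation: H = {1, -1, i, -i}, so |H| = 4.

4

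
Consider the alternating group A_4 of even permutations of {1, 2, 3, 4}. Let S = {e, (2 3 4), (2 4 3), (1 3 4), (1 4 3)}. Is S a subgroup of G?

|S| = 5 does not divide |G| = 12, so by Lagrange S is not a subgroup.

No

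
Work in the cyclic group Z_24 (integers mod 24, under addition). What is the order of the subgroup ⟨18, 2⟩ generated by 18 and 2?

12

|⟨18⟩| = 4 and |⟨2⟩| = 12, so |H| is a multiple of lcm(4, 12) = 12 and divides |G| = 24.
Closing under the operation: H = {0, 2, 4, 6, 8, 10, 12, 14, 16, 18, 20, 22}, so |H| = 12.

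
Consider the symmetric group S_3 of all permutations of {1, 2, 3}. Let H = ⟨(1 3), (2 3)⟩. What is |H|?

|⟨(1 3)⟩| = 2 and |⟨(2 3)⟩| = 2, so |H| is a multiple of lcm(2, 2) = 2 and divides |G| = 6.
Closing {(1 3), (2 3)} under the group operation gives all of G, so |H| = 6.

6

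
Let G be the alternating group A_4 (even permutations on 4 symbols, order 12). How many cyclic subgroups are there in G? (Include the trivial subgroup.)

Each element a generates a cyclic subgroup ⟨a⟩; distinct elements may generate the same one (a cyclic group of order d has φ(d) generators).
Cyclic subgroups by order — order 1: 1; order 2: 3; order 3: 4.
Total: 8.

8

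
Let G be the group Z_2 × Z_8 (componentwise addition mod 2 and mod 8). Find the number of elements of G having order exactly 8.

8

An element (a,b) has order lcm(ord(a), ord(b)); count pairs with lcm equal to 8.
Enumerating gives 8 such elements.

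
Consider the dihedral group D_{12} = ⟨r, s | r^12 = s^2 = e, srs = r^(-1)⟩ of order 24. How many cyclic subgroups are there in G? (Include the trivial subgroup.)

18

A cyclic subgroup of order d is generated by each of its φ(d) elements of order d, so the cyclic subgroups of order d number (#elements of order d)/φ(d).
Cyclic subgroups by order — order 1: 1; order 2: 13; order 3: 1; order 4: 1; order 6: 1; order 12: 1.
Total: 18.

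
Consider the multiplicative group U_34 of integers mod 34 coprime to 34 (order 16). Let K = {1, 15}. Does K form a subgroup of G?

15 ∈ K but its inverse 25 ∉ K, so K is not a subgroup.

No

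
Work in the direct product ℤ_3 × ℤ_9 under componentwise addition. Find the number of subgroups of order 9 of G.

|G| = 27 and 9 | 27, so subgroups of order 9 are possible by Lagrange.
The subgroups of order 9 are: {(0,0), (0,1), (0,2), (0,3), (0,4), (0,5), (0,6), (0,7), (0,8)}; {(0,0), (0,3), (0,6), (1,0), (1,3), (1,6), (2,0), (2,3), (2,6)}; {(0,0), (0,3), (0,6), (1,1), (1,4), (1,7), (2,2), (2,5), (2,8)}; {(0,0), (0,3), (0,6), (1,2), (1,5), (1,8), (2,1), (2,4), (2,7)}.
So G has 4 subgroups of order 9.

4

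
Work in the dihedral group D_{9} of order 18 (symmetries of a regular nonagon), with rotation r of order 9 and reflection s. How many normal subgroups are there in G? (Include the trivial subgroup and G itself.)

4

G has 16 subgroups. Checking conjugation-invariance by order — order 1: 1/1 normal; order 2: 0/9 normal; order 3: 1/1 normal; order 6: 0/3 normal; order 9: 1/1 normal; order 18: 1/1 normal.
Total normal subgroups: 4.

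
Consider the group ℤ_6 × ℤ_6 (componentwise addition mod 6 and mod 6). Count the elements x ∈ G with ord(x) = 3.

8

An element (a,b) has order lcm(ord(a), ord(b)); count pairs with lcm equal to 3.
Enumerating gives 8 such elements.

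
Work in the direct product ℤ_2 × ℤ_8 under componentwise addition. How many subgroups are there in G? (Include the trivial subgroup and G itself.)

|G| = 16, so by Lagrange every subgroup order divides 16. Divisors: 1, 2, 4, 8, 16.
Subgroups by order — order 1: 1; order 2: 3; order 4: 3; order 8: 3; order 16: 1.
Total: 1 + 3 + 3 + 3 + 1 = 11.

11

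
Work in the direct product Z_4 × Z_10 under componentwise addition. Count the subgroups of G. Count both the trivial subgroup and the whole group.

|G| = 40, so by Lagrange every subgroup order divides 40. Divisors: 1, 2, 4, 5, 8, 10, 20, 40.
Subgroups by order — order 1: 1; order 2: 3; order 4: 3; order 5: 1; order 8: 1; order 10: 3; order 20: 3; order 40: 1.
Total: 1 + 3 + 3 + 1 + 1 + 3 + 3 + 1 = 16.

16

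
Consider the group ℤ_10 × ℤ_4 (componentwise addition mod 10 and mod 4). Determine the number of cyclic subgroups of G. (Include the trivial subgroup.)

Group the elements of G by the cyclic subgroup they generate; each cyclic subgroup of order d accounts for φ(d) elements.
Cyclic subgroups by order — order 1: 1; order 2: 3; order 4: 2; order 5: 1; order 10: 3; order 20: 2.
Total: 12.

12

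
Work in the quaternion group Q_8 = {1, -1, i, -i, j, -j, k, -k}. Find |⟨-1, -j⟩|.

4

|⟨-1⟩| = 2 and |⟨-j⟩| = 4, so |H| is a multiple of lcm(2, 4) = 4 and divides |G| = 8.
Closing under the operation: H = {1, -1, j, -j}, so |H| = 4.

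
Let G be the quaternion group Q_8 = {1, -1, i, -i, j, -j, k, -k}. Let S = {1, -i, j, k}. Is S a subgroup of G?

No

j ∈ S but its inverse -j ∉ S, so S is not a subgroup.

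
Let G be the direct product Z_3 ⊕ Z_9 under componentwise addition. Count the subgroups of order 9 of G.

|G| = 27 and 9 | 27, so subgroups of order 9 are possible by Lagrange.
The subgroups of order 9 are: {(0,0), (0,1), (0,2), (0,3), (0,4), (0,5), (0,6), (0,7), (0,8)}; {(0,0), (0,3), (0,6), (1,0), (1,3), (1,6), (2,0), (2,3), (2,6)}; {(0,0), (0,3), (0,6), (1,1), (1,4), (1,7), (2,2), (2,5), (2,8)}; {(0,0), (0,3), (0,6), (1,2), (1,5), (1,8), (2,1), (2,4), (2,7)}.
So G has 4 subgroups of order 9.

4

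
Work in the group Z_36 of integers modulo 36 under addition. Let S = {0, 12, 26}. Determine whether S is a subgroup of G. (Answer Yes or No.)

No

26 ∈ S but its inverse 10 ∉ S, so S is not a subgroup.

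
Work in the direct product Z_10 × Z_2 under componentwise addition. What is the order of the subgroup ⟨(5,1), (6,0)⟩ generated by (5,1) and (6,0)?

|⟨(5,1)⟩| = 2 and |⟨(6,0)⟩| = 5, so |H| is a multiple of lcm(2, 5) = 10 and divides |G| = 20.
Closing under the operation: H = {(0,0), (1,1), (2,0), (3,1), (4,0), (5,1), (6,0), (7,1), (8,0), (9,1)}, so |H| = 10.

10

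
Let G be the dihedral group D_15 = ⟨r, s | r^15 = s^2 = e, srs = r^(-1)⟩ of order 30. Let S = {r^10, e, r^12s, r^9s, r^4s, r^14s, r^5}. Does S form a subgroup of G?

No

|S| = 7 does not divide |G| = 30, so by Lagrange S is not a subgroup.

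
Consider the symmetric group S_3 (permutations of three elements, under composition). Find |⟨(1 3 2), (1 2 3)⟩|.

|⟨(1 3 2)⟩| = 3 and |⟨(1 2 3)⟩| = 3, so |H| is a multiple of lcm(3, 3) = 3 and divides |G| = 6.
Closing under the operation: H = {e, (1 2 3), (1 3 2)}, so |H| = 3.

3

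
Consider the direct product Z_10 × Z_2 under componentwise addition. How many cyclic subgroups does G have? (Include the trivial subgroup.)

8

Each element a generates a cyclic subgroup ⟨a⟩; distinct elements may generate the same one (a cyclic group of order d has φ(d) generators).
Cyclic subgroups by order — order 1: 1; order 2: 3; order 5: 1; order 10: 3.
Total: 8.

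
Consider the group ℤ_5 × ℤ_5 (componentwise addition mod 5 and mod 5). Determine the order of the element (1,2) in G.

The order of (1,2) in Z_5 × Z_5 is lcm(ord(1) in Z_5, ord(2) in Z_5).
ord(1) = 5 and ord(2) = 5, so |⟨(1,2)⟩| = lcm(5, 5) = 5.

5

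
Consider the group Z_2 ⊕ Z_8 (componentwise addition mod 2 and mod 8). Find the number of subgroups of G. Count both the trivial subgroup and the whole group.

11

|G| = 16, so by Lagrange every subgroup order divides 16. Divisors: 1, 2, 4, 8, 16.
Subgroups by order — order 1: 1; order 2: 3; order 4: 3; order 8: 3; order 16: 1.
Total: 1 + 3 + 3 + 3 + 1 = 11.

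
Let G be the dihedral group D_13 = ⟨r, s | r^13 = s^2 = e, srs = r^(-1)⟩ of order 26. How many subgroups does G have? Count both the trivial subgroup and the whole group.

|G| = 26, so by Lagrange every subgroup order divides 26. Divisors: 1, 2, 13, 26.
Subgroups by order — order 1: 1; order 2: 13; order 13: 1; order 26: 1.
Total: 1 + 13 + 1 + 1 = 16.

16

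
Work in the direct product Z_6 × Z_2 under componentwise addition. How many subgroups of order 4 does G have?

1

|G| = 12 and 4 | 12, so subgroups of order 4 are possible by Lagrange.
The subgroups of order 4 are: {(0,0), (0,1), (3,0), (3,1)}.
So G has 1 subgroup of order 4.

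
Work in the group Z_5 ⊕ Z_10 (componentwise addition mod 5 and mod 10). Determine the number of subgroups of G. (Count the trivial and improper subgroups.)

16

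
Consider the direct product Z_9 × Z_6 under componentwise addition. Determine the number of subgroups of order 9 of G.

4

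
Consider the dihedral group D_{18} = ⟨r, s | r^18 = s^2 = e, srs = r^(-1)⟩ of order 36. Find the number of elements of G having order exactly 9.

The elements of order 9 are: r^2, r^4, r^8, r^10, r^14, r^16.
That's 6.

6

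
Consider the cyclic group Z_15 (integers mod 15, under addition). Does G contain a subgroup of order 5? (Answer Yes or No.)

5 | 15. A subgroup of order 5 is {0, 3, 6, 9, 12}.

Yes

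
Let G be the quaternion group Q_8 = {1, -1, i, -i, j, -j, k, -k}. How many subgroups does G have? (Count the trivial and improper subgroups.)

|G| = 8, so by Lagrange every subgroup order divides 8. Divisors: 1, 2, 4, 8.
Subgroups by order — order 1: 1; order 2: 1; order 4: 3; order 8: 1.
Total: 1 + 1 + 3 + 1 = 6.

6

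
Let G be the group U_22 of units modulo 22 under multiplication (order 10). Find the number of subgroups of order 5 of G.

1

|G| = 10 and 5 | 10, so subgroups of order 5 are possible by Lagrange.
The subgroups of order 5 are: {1, 3, 5, 9, 15}.
So G has 1 subgroup of order 5.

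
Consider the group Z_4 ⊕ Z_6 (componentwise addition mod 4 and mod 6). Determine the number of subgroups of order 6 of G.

|G| = 24 and 6 | 24, so subgroups of order 6 are possible by Lagrange.
The subgroups of order 6 are: {(0,0), (0,1), (0,2), (0,3), (0,4), (0,5)}; {(0,0), (0,2), (0,4), (2,0), (2,2), (2,4)}; {(0,0), (0,2), (0,4), (2,1), (2,3), (2,5)}.
So G has 3 subgroups of order 6.

3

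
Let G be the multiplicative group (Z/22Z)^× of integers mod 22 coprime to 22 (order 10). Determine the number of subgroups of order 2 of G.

|G| = 10 and 2 | 10, so subgroups of order 2 are possible by Lagrange.
The subgroups of order 2 are: {1, 21}.
So G has 1 subgroup of order 2.

1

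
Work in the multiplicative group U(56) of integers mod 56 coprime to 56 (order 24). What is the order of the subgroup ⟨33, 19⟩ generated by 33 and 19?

|⟨33⟩| = 6 and |⟨19⟩| = 6, so |H| is a multiple of lcm(6, 6) = 6 and divides |G| = 24.
Closing under the operation: H = {1, 3, 9, 11, 17, 19, 25, 27, 33, 41, 43, 51}, so |H| = 12.

12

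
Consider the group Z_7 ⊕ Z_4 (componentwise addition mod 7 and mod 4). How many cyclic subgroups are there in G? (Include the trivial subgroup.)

6

A cyclic subgroup of order d is generated by each of its φ(d) elements of order d, so the cyclic subgroups of order d number (#elements of order d)/φ(d).
Cyclic subgroups by order — order 1: 1; order 2: 1; order 4: 1; order 7: 1; order 14: 1; order 28: 1.
Total: 6.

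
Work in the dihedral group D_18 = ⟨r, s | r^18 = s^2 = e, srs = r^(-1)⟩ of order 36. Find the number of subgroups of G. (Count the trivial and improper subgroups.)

|G| = 36, so by Lagrange every subgroup order divides 36. Divisors: 1, 2, 3, 4, 6, 9, 12, 18, 36.
Subgroups by order — order 1: 1; order 2: 19; order 3: 1; order 4: 9; order 6: 7; order 9: 1; order 12: 3; order 18: 3; order 36: 1.
Total: 1 + 19 + 1 + 9 + 7 + 1 + 3 + 3 + 1 = 45.

45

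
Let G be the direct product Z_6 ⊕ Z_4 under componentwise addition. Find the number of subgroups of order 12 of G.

|G| = 24 and 12 | 24, so subgroups of order 12 are possible by Lagrange.
The subgroups of order 12 are: {(0,0), (0,1), (0,2), (0,3), (2,0), (2,1), (2,2), (2,3), (4,0), (4,1), (4,2), (4,3)}; {(0,0), (0,2), (1,0), (1,2), (2,0), (2,2), (3,0), (3,2), (4,0), (4,2), (5,0), (5,2)}; {(0,0), (0,2), (1,1), (1,3), (2,0), (2,2), (3,1), (3,3), (4,0), (4,2), (5,1), (5,3)}.
So G has 3 subgroups of order 12.

3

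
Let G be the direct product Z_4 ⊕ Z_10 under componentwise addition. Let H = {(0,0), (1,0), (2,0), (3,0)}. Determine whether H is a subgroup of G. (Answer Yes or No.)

Yes

|H| = 4 divides |G| = 40, consistent with Lagrange.
H contains the identity, every element's inverse is in H, and H is closed under +: it is a subgroup.
In fact H = ⟨(1,0)⟩.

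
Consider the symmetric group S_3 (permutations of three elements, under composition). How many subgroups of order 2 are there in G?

3

|G| = 6 and 2 | 6, so subgroups of order 2 are possible by Lagrange.
The subgroups of order 2 are: {e, (1 2)}; {e, (1 3)}; {e, (2 3)}.
So G has 3 subgroups of order 2.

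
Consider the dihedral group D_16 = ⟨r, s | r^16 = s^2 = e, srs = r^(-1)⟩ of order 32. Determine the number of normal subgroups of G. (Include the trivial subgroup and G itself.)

G has 36 subgroups. Checking conjugation-invariance by order — order 1: 1/1 normal; order 2: 1/17 normal; order 4: 1/9 normal; order 8: 1/5 normal; order 16: 3/3 normal; order 32: 1/1 normal.
Total normal subgroups: 8.

8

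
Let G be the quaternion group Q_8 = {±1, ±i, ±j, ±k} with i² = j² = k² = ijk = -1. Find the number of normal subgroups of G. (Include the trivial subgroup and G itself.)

6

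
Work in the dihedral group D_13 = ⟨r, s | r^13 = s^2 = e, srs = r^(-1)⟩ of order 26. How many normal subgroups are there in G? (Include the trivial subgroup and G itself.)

3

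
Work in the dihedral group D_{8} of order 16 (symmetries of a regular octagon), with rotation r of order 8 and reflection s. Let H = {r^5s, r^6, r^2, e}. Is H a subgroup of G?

Closure fails: r^2 · r^2 = r^4 ∉ H. So H is not a subgroup.

No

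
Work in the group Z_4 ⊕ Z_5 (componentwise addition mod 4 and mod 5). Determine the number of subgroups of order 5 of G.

|G| = 20 and 5 | 20, so subgroups of order 5 are possible by Lagrange.
The subgroups of order 5 are: {(0,0), (0,1), (0,2), (0,3), (0,4)}.
So G has 1 subgroup of order 5.

1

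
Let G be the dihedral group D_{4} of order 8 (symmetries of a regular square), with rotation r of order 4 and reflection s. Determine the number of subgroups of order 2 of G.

|G| = 8 and 2 | 8, so subgroups of order 2 are possible by Lagrange.
The subgroups of order 2 are: {e, r^2}; {e, r^2s}; {e, r^3s}; {e, rs}; … (5 in all).
So G has 5 subgroups of order 2.

5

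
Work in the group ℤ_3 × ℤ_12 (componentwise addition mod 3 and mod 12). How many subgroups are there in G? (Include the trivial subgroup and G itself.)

|G| = 36, so by Lagrange every subgroup order divides 36. Divisors: 1, 2, 3, 4, 6, 9, 12, 18, 36.
Subgroups by order — order 1: 1; order 2: 1; order 3: 4; order 4: 1; order 6: 4; order 9: 1; order 12: 4; order 18: 1; order 36: 1.
Total: 1 + 1 + 4 + 1 + 4 + 1 + 4 + 1 + 1 = 18.

18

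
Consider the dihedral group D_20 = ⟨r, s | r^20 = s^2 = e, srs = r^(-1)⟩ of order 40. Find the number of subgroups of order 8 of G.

|G| = 40 and 8 | 40, so subgroups of order 8 are possible by Lagrange.
The subgroups of order 8 are: {e, r^5, r^10, r^15, s, r^5s, r^10s, r^15s}; {e, r^5, r^10, r^15, rs, r^6s, r^11s, r^16s}; {e, r^5, r^10, r^15, r^2s, r^7s, r^12s, r^17s}; {e, r^5, r^10, r^15, r^3s, r^8s, r^13s, r^18s}; … (5 in all).
So G has 5 subgroups of order 8.

5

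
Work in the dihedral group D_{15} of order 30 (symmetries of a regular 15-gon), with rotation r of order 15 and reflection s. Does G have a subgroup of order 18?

No

18 does not divide |G| = 30, so by Lagrange no subgroup of order 18 exists.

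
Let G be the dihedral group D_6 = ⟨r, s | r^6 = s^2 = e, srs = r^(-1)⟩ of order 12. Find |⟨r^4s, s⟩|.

6

|⟨r^4s⟩| = 2 and |⟨s⟩| = 2, so |H| is a multiple of lcm(2, 2) = 2 and divides |G| = 12.
Closing under the operation: H = {e, r^2, r^4, s, r^2s, r^4s}, so |H| = 6.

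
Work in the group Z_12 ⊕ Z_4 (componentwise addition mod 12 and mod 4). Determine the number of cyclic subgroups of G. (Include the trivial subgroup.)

20

A cyclic subgroup of order d is generated by each of its φ(d) elements of order d, so the cyclic subgroups of order d number (#elements of order d)/φ(d).
Cyclic subgroups by order — order 1: 1; order 2: 3; order 3: 1; order 4: 6; order 6: 3; order 12: 6.
Total: 20.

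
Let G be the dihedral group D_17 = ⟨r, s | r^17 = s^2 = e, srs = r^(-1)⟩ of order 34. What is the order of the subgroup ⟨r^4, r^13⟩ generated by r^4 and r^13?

17

|⟨r^4⟩| = 17 and |⟨r^13⟩| = 17, so |H| is a multiple of lcm(17, 17) = 17 and divides |G| = 34.
Closing under the operation: H = {e, r, r^2, r^3, r^4, r^5, r^6, r^7, r^8, r^9, r^10, r^11, r^12, r^13, r^14, r^15, r^16}, so |H| = 17.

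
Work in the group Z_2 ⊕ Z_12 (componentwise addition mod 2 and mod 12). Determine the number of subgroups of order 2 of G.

3

|G| = 24 and 2 | 24, so subgroups of order 2 are possible by Lagrange.
The subgroups of order 2 are: {(0,0), (0,6)}; {(0,0), (1,0)}; {(0,0), (1,6)}.
So G has 3 subgroups of order 2.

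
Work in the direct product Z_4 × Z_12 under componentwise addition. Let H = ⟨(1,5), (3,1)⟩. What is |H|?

|⟨(1,5)⟩| = 12 and |⟨(3,1)⟩| = 12, so |H| is a multiple of lcm(12, 12) = 12 and divides |G| = 48.
Closing under the operation: H = {(0,0), (0,2), (0,4), (0,6), (0,8), (0,10), (1,1), (1,3), (1,5), (1,7), (1,9), (1,11), (2,0), (2,2), (2,4), (2,6), (2,8), (2,10), (3,1), (3,3), (3,5), (3,7), (3,9), (3,11)}, so |H| = 24.

24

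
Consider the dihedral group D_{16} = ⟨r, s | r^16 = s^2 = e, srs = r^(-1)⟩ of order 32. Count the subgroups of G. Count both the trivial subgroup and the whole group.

|G| = 32, so by Lagrange every subgroup order divides 32. Divisors: 1, 2, 4, 8, 16, 32.
Subgroups by order — order 1: 1; order 2: 17; order 4: 9; order 8: 5; order 16: 3; order 32: 1.
Total: 1 + 17 + 9 + 5 + 3 + 1 = 36.

36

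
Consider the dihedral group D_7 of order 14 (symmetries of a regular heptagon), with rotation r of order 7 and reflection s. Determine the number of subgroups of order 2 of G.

7

|G| = 14 and 2 | 14, so subgroups of order 2 are possible by Lagrange.
The subgroups of order 2 are: {e, r^2s}; {e, r^3s}; {e, r^4s}; {e, r^5s}; … (7 in all).
So G has 7 subgroups of order 2.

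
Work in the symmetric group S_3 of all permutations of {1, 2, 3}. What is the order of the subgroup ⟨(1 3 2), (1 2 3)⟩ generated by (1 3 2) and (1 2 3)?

3

|⟨(1 3 2)⟩| = 3 and |⟨(1 2 3)⟩| = 3, so |H| is a multiple of lcm(3, 3) = 3 and divides |G| = 6.
Closing under the operation: H = {e, (1 2 3), (1 3 2)}, so |H| = 3.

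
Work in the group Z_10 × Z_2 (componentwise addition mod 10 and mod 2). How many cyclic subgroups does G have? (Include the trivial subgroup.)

Group the elements of G by the cyclic subgroup they generate; each cyclic subgroup of order d accounts for φ(d) elements.
Cyclic subgroups by order — order 1: 1; order 2: 3; order 5: 1; order 10: 3.
Total: 8.

8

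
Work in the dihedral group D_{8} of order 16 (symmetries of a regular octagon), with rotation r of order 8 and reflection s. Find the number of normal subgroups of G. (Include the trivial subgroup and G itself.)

G has 19 subgroups. Checking conjugation-invariance by order — order 1: 1/1 normal; order 2: 1/9 normal; order 4: 1/5 normal; order 8: 3/3 normal; order 16: 1/1 normal.
Total normal subgroups: 7.

7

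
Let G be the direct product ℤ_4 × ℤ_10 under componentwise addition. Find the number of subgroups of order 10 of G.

|G| = 40 and 10 | 40, so subgroups of order 10 are possible by Lagrange.
The subgroups of order 10 are: {(0,0), (0,1), (0,2), (0,3), (0,4), (0,5), (0,6), (0,7), (0,8), (0,9)}; {(0,0), (0,2), (0,4), (0,6), (0,8), (2,0), (2,2), (2,4), (2,6), (2,8)}; {(0,0), (0,2), (0,4), (0,6), (0,8), (2,1), (2,3), (2,5), (2,7), (2,9)}.
So G has 3 subgroups of order 10.

3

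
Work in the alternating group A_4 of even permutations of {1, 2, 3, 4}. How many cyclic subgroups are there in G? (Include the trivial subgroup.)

8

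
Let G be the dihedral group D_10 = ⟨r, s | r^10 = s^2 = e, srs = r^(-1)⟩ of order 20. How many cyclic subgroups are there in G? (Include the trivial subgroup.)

14

Group the elements of G by the cyclic subgroup they generate; each cyclic subgroup of order d accounts for φ(d) elements.
Cyclic subgroups by order — order 1: 1; order 2: 11; order 5: 1; order 10: 1.
Total: 14.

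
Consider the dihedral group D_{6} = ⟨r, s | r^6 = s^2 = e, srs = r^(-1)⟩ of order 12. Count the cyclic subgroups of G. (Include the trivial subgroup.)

Group the elements of G by the cyclic subgroup they generate; each cyclic subgroup of order d accounts for φ(d) elements.
Cyclic subgroups by order — order 1: 1; order 2: 7; order 3: 1; order 6: 1.
Total: 10.

10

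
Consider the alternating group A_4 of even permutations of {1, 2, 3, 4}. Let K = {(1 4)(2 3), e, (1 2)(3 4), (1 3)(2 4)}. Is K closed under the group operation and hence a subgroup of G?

|K| = 4 divides |G| = 12, consistent with Lagrange.
K contains the identity, every element's inverse is in K, and K is closed under ∘: it is a subgroup.

Yes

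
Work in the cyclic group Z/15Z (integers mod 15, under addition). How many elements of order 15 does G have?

8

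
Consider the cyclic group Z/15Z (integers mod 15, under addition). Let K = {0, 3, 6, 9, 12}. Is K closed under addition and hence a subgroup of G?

|K| = 5 divides |G| = 15, consistent with Lagrange.
K contains the identity, every element's inverse is in K, and K is closed under +: it is a subgroup.
In fact K = ⟨3⟩.

Yes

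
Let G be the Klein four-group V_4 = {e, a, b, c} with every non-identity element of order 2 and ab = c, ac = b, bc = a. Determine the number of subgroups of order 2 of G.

|G| = 4 and 2 | 4, so subgroups of order 2 are possible by Lagrange.
The subgroups of order 2 are: {e, a}; {e, b}; {e, c}.
So G has 3 subgroups of order 2.

3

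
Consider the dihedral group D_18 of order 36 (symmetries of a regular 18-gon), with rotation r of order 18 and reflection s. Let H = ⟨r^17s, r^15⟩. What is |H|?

12

|⟨r^17s⟩| = 2 and |⟨r^15⟩| = 6, so |H| is a multiple of lcm(2, 6) = 6 and divides |G| = 36.
Closing under the operation: H = {e, r^3, r^6, r^9, r^12, r^15, r^2s, r^5s, r^8s, r^11s, r^14s, r^17s}, so |H| = 12.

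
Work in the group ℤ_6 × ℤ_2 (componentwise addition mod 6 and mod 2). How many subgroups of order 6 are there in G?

3

|G| = 12 and 6 | 12, so subgroups of order 6 are possible by Lagrange.
The subgroups of order 6 are: {(0,0), (0,1), (2,0), (2,1), (4,0), (4,1)}; {(0,0), (1,0), (2,0), (3,0), (4,0), (5,0)}; {(0,0), (1,1), (2,0), (3,1), (4,0), (5,1)}.
So G has 3 subgroups of order 6.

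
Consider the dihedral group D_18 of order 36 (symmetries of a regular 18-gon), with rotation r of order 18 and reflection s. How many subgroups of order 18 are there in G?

3

|G| = 36 and 18 | 36, so subgroups of order 18 are possible by Lagrange.
The subgroups of order 18 are: {e, r, r^2, r^3, r^4, r^5, r^6, r^7, r^8, r^9, r^10, r^11, r^12, r^13, r^14, r^15, r^16, r^17}; {e, r^2, r^4, r^6, r^8, r^10, r^12, r^14, r^16, s, r^2s, r^4s, r^6s, r^8s, r^10s, r^12s, r^14s, r^16s}; {e, r^2, r^4, r^6, r^8, r^10, r^12, r^14, r^16, rs, r^3s, r^5s, r^7s, r^9s, r^11s, r^13s, r^15s, r^17s}.
So G has 3 subgroups of order 18.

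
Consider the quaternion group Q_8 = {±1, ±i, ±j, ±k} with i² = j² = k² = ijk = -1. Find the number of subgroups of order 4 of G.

3

|G| = 8 and 4 | 8, so subgroups of order 4 are possible by Lagrange.
The subgroups of order 4 are: {1, -1, i, -i}; {1, -1, j, -j}; {1, -1, k, -k}.
So G has 3 subgroups of order 4.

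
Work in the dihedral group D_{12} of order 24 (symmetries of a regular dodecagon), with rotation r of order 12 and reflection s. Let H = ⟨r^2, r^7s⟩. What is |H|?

12

|⟨r^2⟩| = 6 and |⟨r^7s⟩| = 2, so |H| is a multiple of lcm(6, 2) = 6 and divides |G| = 24.
Closing under the operation: H = {e, r^2, r^4, r^6, r^8, r^10, rs, r^3s, r^5s, r^7s, r^9s, r^11s}, so |H| = 12.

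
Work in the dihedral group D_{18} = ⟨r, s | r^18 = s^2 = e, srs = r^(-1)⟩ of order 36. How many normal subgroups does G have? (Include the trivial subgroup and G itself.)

G has 45 subgroups. Checking conjugation-invariance by order — order 1: 1/1 normal; order 2: 1/19 normal; order 3: 1/1 normal; order 4: 0/9 normal; order 6: 1/7 normal; order 9: 1/1 normal; order 12: 0/3 normal; order 18: 3/3 normal; order 36: 1/1 normal.
Total normal subgroups: 9.

9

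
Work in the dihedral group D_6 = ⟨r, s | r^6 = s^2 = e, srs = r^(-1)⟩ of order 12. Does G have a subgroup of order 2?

Yes

2 | 12. A subgroup of order 2 is {e, r^2s}.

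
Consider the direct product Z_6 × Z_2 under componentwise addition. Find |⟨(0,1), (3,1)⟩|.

4

|⟨(0,1)⟩| = 2 and |⟨(3,1)⟩| = 2, so |H| is a multiple of lcm(2, 2) = 2 and divides |G| = 12.
Closing under the operation: H = {(0,0), (0,1), (3,0), (3,1)}, so |H| = 4.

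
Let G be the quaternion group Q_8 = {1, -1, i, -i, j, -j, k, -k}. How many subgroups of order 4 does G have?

|G| = 8 and 4 | 8, so subgroups of order 4 are possible by Lagrange.
The subgroups of order 4 are: {1, -1, i, -i}; {1, -1, j, -j}; {1, -1, k, -k}.
So G has 3 subgroups of order 4.

3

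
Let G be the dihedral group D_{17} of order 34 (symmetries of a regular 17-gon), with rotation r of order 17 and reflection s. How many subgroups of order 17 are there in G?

1

|G| = 34 and 17 | 34, so subgroups of order 17 are possible by Lagrange.
The subgroups of order 17 are: {e, r, r^2, r^3, r^4, r^5, r^6, r^7, r^8, r^9, r^10, r^11, r^12, r^13, r^14, r^15, r^16}.
So G has 1 subgroup of order 17.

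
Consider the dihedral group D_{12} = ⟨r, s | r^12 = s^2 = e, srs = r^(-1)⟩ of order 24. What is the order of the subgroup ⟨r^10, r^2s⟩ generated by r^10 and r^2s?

12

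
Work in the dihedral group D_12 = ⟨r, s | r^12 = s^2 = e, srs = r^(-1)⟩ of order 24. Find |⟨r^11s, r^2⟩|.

|⟨r^11s⟩| = 2 and |⟨r^2⟩| = 6, so |H| is a multiple of lcm(2, 6) = 6 and divides |G| = 24.
Closing under the operation: H = {e, r^2, r^4, r^6, r^8, r^10, rs, r^3s, r^5s, r^7s, r^9s, r^11s}, so |H| = 12.

12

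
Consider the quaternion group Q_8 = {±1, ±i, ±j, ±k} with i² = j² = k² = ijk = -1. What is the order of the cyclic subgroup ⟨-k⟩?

Computing powers of -k: the smallest k with (-k)^k = e is k = 4.

4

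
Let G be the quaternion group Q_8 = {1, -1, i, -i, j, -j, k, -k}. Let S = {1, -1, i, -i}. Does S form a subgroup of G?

Yes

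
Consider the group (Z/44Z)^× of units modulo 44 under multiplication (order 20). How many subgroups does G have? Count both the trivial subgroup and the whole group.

|G| = 20, so by Lagrange every subgroup order divides 20. Divisors: 1, 2, 4, 5, 10, 20.
Subgroups by order — order 1: 1; order 2: 3; order 4: 1; order 5: 1; order 10: 3; order 20: 1.
Total: 1 + 3 + 1 + 1 + 3 + 1 = 10.

10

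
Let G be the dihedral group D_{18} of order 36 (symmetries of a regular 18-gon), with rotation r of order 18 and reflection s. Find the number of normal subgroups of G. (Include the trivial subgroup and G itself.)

G has 45 subgroups. Checking conjugation-invariance by order — order 1: 1/1 normal; order 2: 1/19 normal; order 3: 1/1 normal; order 4: 0/9 normal; order 6: 1/7 normal; order 9: 1/1 normal; order 12: 0/3 normal; order 18: 3/3 normal; order 36: 1/1 normal.
Total normal subgroups: 9.

9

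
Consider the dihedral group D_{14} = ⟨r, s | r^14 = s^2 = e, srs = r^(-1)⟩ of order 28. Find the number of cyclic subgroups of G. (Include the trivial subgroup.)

Each element a generates a cyclic subgroup ⟨a⟩; distinct elements may generate the same one (a cyclic group of order d has φ(d) generators).
Cyclic subgroups by order — order 1: 1; order 2: 15; order 7: 1; order 14: 1.
Total: 18.

18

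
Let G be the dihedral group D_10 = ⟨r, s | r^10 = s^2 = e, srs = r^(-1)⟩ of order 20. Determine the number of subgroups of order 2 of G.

11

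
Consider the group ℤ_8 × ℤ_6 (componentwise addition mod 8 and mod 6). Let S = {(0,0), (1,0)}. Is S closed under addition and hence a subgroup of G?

No

(1,0) ∈ S but its inverse (7,0) ∉ S, so S is not a subgroup.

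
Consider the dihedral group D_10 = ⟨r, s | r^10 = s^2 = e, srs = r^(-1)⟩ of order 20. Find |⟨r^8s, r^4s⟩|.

10

|⟨r^8s⟩| = 2 and |⟨r^4s⟩| = 2, so |H| is a multiple of lcm(2, 2) = 2 and divides |G| = 20.
Closing under the operation: H = {e, r^2, r^4, r^6, r^8, s, r^2s, r^4s, r^6s, r^8s}, so |H| = 10.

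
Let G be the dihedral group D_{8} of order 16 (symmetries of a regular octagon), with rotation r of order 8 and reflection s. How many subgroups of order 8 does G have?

3

|G| = 16 and 8 | 16, so subgroups of order 8 are possible by Lagrange.
The subgroups of order 8 are: {e, r, r^2, r^3, r^4, r^5, r^6, r^7}; {e, r^2, r^4, r^6, s, r^2s, r^4s, r^6s}; {e, r^2, r^4, r^6, rs, r^3s, r^5s, r^7s}.
So G has 3 subgroups of order 8.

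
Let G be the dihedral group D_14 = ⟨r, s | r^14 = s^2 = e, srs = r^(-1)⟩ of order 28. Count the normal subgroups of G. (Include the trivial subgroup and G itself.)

7

G has 28 subgroups. Checking conjugation-invariance by order — order 1: 1/1 normal; order 2: 1/15 normal; order 4: 0/7 normal; order 7: 1/1 normal; order 14: 3/3 normal; order 28: 1/1 normal.
Total normal subgroups: 7.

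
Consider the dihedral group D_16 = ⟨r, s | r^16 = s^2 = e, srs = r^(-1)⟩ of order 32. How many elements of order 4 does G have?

The elements of order 4 are: r^4, r^12.
That's 2.

2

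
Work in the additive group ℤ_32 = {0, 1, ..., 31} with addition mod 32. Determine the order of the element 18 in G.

In ℤ_32, the order of an element a is n/gcd(a, n).
gcd(18, 32) = 2, so |⟨18⟩| = 32/2 = 16.

16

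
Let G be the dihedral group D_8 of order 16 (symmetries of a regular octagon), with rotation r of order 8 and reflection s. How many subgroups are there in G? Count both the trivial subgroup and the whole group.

19

|G| = 16, so by Lagrange every subgroup order divides 16. Divisors: 1, 2, 4, 8, 16.
Subgroups by order — order 1: 1; order 2: 9; order 4: 5; order 8: 3; order 16: 1.
Total: 1 + 9 + 5 + 3 + 1 = 19.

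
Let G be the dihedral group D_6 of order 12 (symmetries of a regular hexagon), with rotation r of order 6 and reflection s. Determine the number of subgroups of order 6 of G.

|G| = 12 and 6 | 12, so subgroups of order 6 are possible by Lagrange.
The subgroups of order 6 are: {e, r, r^2, r^3, r^4, r^5}; {e, r^2, r^4, s, r^2s, r^4s}; {e, r^2, r^4, rs, r^3s, r^5s}.
So G has 3 subgroups of order 6.

3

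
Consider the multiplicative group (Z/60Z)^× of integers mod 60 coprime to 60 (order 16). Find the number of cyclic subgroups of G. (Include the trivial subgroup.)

12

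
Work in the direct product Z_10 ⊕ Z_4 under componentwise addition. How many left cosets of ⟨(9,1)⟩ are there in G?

2

|⟨(9,1)⟩| = 20 and |G| = 40.
By Lagrange, [G : H] = |G|/|H| = 40/20 = 2.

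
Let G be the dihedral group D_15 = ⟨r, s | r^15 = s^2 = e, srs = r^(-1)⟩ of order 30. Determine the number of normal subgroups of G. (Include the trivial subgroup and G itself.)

5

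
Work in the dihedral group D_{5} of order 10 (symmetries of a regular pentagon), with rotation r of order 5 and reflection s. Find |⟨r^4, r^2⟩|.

5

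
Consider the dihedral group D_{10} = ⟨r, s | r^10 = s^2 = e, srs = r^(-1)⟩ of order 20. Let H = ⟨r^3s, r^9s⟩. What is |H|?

|⟨r^3s⟩| = 2 and |⟨r^9s⟩| = 2, so |H| is a multiple of lcm(2, 2) = 2 and divides |G| = 20.
Closing under the operation: H = {e, r^2, r^4, r^6, r^8, rs, r^3s, r^5s, r^7s, r^9s}, so |H| = 10.

10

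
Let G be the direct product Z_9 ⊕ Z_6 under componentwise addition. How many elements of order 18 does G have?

An element (a,b) has order lcm(ord(a), ord(b)); count pairs with lcm equal to 18.
Enumerating gives 18 such elements.

18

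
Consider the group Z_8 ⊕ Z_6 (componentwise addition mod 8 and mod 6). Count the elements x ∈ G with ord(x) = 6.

6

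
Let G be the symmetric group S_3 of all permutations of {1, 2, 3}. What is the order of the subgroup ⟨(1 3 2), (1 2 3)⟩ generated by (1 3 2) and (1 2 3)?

|⟨(1 3 2)⟩| = 3 and |⟨(1 2 3)⟩| = 3, so |H| is a multiple of lcm(3, 3) = 3 and divides |G| = 6.
Closing under the operation: H = {e, (1 2 3), (1 3 2)}, so |H| = 3.

3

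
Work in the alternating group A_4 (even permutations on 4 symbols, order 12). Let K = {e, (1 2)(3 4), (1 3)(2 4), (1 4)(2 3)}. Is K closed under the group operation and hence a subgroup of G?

Yes

|K| = 4 divides |G| = 12, consistent with Lagrange.
K contains the identity, every element's inverse is in K, and K is closed under ∘: it is a subgroup.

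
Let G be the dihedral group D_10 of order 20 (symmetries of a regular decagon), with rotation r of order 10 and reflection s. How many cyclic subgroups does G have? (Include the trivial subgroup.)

14

Each element a generates a cyclic subgroup ⟨a⟩; distinct elements may generate the same one (a cyclic group of order d has φ(d) generators).
Cyclic subgroups by order — order 1: 1; order 2: 11; order 5: 1; order 10: 1.
Total: 14.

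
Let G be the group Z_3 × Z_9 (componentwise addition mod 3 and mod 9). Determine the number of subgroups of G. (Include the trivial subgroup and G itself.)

10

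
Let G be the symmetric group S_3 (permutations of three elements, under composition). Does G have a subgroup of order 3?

3 | 6. A subgroup of order 3 is {e, (1 2 3), (1 3 2)}.

Yes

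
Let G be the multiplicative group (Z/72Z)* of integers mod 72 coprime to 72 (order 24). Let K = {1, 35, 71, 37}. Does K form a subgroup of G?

Yes

|K| = 4 divides |G| = 24, consistent with Lagrange.
K contains the identity, every element's inverse is in K, and K is closed under ·: it is a subgroup.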